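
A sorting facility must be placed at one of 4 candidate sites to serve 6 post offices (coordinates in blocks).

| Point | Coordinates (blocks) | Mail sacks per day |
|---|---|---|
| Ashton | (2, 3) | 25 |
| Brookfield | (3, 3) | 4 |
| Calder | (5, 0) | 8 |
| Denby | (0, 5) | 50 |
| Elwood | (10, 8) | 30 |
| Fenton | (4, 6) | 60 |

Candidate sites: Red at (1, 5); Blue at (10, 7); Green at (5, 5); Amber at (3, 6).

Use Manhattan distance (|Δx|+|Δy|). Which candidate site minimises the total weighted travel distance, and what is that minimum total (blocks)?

Total weighted distance at each candidate:
  Red (1, 5): total = 813
  Blue (10, 7): total = 1490
  Green (5, 5): total = 791
  Amber (3, 6): total = 706
Minimum is at Amber with total 706 blocks.

Amber, total 706 blocks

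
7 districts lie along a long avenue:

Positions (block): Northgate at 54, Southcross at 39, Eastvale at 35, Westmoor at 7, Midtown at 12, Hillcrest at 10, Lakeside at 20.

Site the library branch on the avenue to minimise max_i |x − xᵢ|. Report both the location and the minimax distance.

location 30.5, max distance 23.5

The 1-center on a line is the midpoint of the two extreme points: leftmost at 7, rightmost at 54.
Optimal location = (7 + 54)/2 = 30.5; maximum distance = (54 − 7)/2 = 23.5.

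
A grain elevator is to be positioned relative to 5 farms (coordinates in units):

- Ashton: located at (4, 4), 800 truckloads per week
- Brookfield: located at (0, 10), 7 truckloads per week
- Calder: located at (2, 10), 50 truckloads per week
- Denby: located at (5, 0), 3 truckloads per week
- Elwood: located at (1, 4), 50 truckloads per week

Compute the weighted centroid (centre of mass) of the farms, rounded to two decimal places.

The minimiser of Σwᵢ‖p−pᵢ‖² is the weighted centroid p* = (Σwᵢpᵢ)/(Σwᵢ).
Σwᵢ = 910.
Σwᵢxᵢ = 800·4 + 7·0 + 50·2 + 3·5 + 50·1 = 3365.
Σwᵢyᵢ = 800·4 + 7·10 + 50·10 + 3·0 + 50·4 = 3970.
x* = 3365/910 = 3.70, y* = 3970/910 = 4.36.

(3.70, 4.36)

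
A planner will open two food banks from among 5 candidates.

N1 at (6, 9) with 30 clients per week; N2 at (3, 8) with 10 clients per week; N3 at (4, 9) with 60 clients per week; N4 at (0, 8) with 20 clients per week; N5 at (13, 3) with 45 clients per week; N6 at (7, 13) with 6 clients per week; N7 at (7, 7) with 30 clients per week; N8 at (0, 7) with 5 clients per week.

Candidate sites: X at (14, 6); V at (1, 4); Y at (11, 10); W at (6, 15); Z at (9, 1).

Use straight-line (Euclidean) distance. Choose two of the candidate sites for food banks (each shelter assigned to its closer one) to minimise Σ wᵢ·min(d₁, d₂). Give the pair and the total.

{X, V}, total 1107.9

Evaluate every pair (each demand assigned to the nearer of the two):
  {X, V}: total = 1107.9
  {V, Y}: total = 1153.4
  {V, Z}: total = 1160.9
  {X, W}: total = 1237.9
  {X, Y}: total = 1262.6
  {W, Z}: total = 1274.4
  {Y, Z}: total = 1318.6
  {Y, W}: total = 1334.0
  {V, W}: total = 1429.4
  {X, Z}: total = 1588.1
Best pair: {X, V} with total 1107.9.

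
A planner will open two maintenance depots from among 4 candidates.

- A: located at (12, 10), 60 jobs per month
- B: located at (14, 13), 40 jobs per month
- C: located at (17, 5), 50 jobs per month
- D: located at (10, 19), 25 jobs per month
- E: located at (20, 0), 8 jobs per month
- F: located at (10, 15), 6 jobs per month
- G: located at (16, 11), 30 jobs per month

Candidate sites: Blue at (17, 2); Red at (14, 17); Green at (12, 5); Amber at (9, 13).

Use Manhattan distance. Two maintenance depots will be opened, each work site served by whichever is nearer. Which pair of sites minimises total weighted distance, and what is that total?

Evaluate every pair (each demand assigned to the nearer of the two):
  {Blue, Amber}: total = 1213
  {Red, Green}: total = 1240
  {Blue, Red}: total = 1316
  {Green, Amber}: total = 1317
  {Blue, Green}: total = 1662
  {Red, Amber}: total = 1862
Best pair: {Blue, Amber} with total 1213.

{Blue, Amber}, total 1213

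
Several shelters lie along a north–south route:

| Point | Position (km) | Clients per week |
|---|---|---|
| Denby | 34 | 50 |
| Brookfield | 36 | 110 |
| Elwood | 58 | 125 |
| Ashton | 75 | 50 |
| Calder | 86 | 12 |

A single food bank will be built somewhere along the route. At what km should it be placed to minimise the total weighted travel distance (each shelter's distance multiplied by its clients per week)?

For a sum of weighted absolute distances on a line, the optimum is the weighted median (not the mean). Total weight W = 347; half-weight = 173.5.
Sort by position and accumulate weight:
  km 34 (Denby, w=50) → cum 50
  km 36 (Brookfield, w=110) → cum 160
  km 58 (Elwood, w=125) → cum 285  ≥ 173.5 → median here
  km 75 (Ashton, w=50) → cum 335
  km 86 (Calder, w=12) → cum 347
Optimal location: km 58.

x = 58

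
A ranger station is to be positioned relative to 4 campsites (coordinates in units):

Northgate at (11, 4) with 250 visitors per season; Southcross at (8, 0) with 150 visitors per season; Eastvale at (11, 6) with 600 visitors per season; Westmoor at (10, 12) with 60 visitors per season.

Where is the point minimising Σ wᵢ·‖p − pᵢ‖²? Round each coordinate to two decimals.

(10.52, 5.02)

The minimiser of Σwᵢ‖p−pᵢ‖² is the weighted centroid p* = (Σwᵢpᵢ)/(Σwᵢ).
Σwᵢ = 1060.
Σwᵢxᵢ = 250·11 + 150·8 + 600·11 + 60·10 = 11150.
Σwᵢyᵢ = 250·4 + 150·0 + 600·6 + 60·12 = 5320.
x* = 11150/1060 = 10.52, y* = 5320/1060 = 5.02.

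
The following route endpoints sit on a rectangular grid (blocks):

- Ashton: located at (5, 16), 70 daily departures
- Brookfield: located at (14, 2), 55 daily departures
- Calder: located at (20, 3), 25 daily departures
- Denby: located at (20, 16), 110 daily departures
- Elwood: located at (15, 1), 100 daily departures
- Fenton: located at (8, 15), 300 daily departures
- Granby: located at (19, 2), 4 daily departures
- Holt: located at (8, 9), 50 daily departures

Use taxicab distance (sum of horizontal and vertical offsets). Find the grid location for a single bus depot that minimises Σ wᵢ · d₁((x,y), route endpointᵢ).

Manhattan distance separates: Σwᵢ(|x−xᵢ|+|y−yᵢ|) = Σwᵢ|x−xᵢ| + Σwᵢ|y−yᵢ|, so x and y are optimised independently as 1-D weighted medians.
Total weight W = 714; half = 357.
x-coordinate, sorted with cumulative weight:
  x=5 (Ashton, w=70) cum 70
  x=8 (Fenton, w=300) cum 370  ← median
  x=8 (Holt, w=50) cum 420
  x=14 (Brookfield, w=55) cum 475
  x=15 (Elwood, w=100) cum 575
  x=19 (Granby, w=4) cum 579
  x=20 (Calder, w=25) cum 604
  x=20 (Denby, w=110) cum 714
⇒ x* = 8
y-coordinate, sorted with cumulative weight:
  y=1 (Elwood, w=100) cum 100
  y=2 (Brookfield, w=55) cum 155
  y=2 (Granby, w=4) cum 159
  y=3 (Calder, w=25) cum 184
  y=9 (Holt, w=50) cum 234
  y=15 (Fenton, w=300) cum 534  ← median
  y=16 (Ashton, w=70) cum 604
  y=16 (Denby, w=110) cum 714
⇒ y* = 15

(8, 15)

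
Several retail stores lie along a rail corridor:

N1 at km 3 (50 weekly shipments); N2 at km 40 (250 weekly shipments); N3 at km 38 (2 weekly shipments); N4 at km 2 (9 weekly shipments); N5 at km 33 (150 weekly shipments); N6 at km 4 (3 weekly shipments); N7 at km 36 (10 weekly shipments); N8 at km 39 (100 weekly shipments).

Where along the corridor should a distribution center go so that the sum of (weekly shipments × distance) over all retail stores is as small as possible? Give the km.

For a sum of weighted absolute distances on a line, the optimum is the weighted median (not the mean). Total weight W = 574; half-weight = 287.
Sort by position and accumulate weight:
  km 2 (N4, w=9) → cum 9
  km 3 (N1, w=50) → cum 59
  km 4 (N6, w=3) → cum 62
  km 33 (N5, w=150) → cum 212
  km 36 (N7, w=10) → cum 222
  km 38 (N3, w=2) → cum 224
  km 39 (N8, w=100) → cum 324  ≥ 287 → median here
  km 40 (N2, w=250) → cum 574
Optimal location: km 39.

x = 39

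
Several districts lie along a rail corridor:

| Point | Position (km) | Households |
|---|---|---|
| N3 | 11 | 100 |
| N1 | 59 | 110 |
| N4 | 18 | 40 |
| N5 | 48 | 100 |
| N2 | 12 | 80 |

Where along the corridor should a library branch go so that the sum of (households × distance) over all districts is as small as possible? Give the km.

x = 18

For a sum of weighted absolute distances on a line, the optimum is the weighted median (not the mean). Total weight W = 430; half-weight = 215.
Sort by position and accumulate weight:
  km 11 (N3, w=100) → cum 100
  km 12 (N2, w=80) → cum 180
  km 18 (N4, w=40) → cum 220  ≥ 215 → median here
  km 48 (N5, w=100) → cum 320
  km 59 (N1, w=110) → cum 430
Optimal location: km 18.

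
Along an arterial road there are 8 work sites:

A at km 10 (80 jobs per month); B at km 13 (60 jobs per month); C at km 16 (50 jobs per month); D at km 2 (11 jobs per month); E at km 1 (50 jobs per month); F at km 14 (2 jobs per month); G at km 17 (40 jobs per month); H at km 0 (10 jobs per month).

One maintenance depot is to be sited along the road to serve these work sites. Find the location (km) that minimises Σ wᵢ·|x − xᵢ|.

x = 13

For a sum of weighted absolute distances on a line, the optimum is the weighted median (not the mean). Total weight W = 303; half-weight = 151.5.
Sort by position and accumulate weight:
  km 0 (H, w=10) → cum 10
  km 1 (E, w=50) → cum 60
  km 2 (D, w=11) → cum 71
  km 10 (A, w=80) → cum 151
  km 13 (B, w=60) → cum 211  ≥ 151.5 → median here
  km 14 (F, w=2) → cum 213
  km 16 (C, w=50) → cum 263
  km 17 (G, w=40) → cum 303
Optimal location: km 13.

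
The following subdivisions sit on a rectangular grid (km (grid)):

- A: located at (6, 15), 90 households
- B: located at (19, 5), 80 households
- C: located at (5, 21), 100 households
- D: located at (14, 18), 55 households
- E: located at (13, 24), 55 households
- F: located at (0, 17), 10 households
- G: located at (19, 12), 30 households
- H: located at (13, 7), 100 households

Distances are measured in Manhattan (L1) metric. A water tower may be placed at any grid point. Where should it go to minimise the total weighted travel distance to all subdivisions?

(13, 15)

Manhattan distance separates: Σwᵢ(|x−xᵢ|+|y−yᵢ|) = Σwᵢ|x−xᵢ| + Σwᵢ|y−yᵢ|, so x and y are optimised independently as 1-D weighted medians.
Total weight W = 520; half = 260.
x-coordinate, sorted with cumulative weight:
  x=0 (F, w=10) cum 10
  x=5 (C, w=100) cum 110
  x=6 (A, w=90) cum 200
  x=13 (E, w=55) cum 255
  x=13 (H, w=100) cum 355  ← median
  x=14 (D, w=55) cum 410
  x=19 (B, w=80) cum 490
  x=19 (G, w=30) cum 520
⇒ x* = 13
y-coordinate, sorted with cumulative weight:
  y=5 (B, w=80) cum 80
  y=7 (H, w=100) cum 180
  y=12 (G, w=30) cum 210
  y=15 (A, w=90) cum 300  ← median
  y=17 (F, w=10) cum 310
  y=18 (D, w=55) cum 365
  y=21 (C, w=100) cum 465
  y=24 (E, w=55) cum 520
⇒ y* = 15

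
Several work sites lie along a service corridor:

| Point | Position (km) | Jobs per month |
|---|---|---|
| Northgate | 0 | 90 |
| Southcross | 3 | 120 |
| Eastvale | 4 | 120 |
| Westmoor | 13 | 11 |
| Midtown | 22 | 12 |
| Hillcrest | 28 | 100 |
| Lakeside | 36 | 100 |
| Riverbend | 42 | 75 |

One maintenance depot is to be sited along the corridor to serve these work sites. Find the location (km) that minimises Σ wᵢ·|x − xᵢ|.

x = 4

For a sum of weighted absolute distances on a line, the optimum is the weighted median (not the mean). Total weight W = 628; half-weight = 314.
Sort by position and accumulate weight:
  km 0 (Northgate, w=90) → cum 90
  km 3 (Southcross, w=120) → cum 210
  km 4 (Eastvale, w=120) → cum 330  ≥ 314 → median here
  km 13 (Westmoor, w=11) → cum 341
  km 22 (Midtown, w=12) → cum 353
  km 28 (Hillcrest, w=100) → cum 453
  km 36 (Lakeside, w=100) → cum 553
  km 42 (Riverbend, w=75) → cum 628
Optimal location: km 4.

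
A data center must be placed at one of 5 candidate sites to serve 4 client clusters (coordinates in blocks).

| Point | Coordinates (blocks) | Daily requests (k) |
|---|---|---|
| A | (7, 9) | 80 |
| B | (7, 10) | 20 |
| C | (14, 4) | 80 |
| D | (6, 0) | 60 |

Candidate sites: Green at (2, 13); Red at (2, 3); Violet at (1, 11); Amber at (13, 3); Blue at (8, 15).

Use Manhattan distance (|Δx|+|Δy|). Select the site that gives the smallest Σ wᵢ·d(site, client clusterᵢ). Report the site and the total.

Amber, total 1980 blocks

Total weighted distance at each candidate:
  Green (2, 13): total = 3580
  Red (2, 3): total = 2580
  Violet (1, 11): total = 3340
  Amber (13, 3): total = 1980
  Blue (8, 15): total = 3060
Minimum is at Amber with total 1980 blocks.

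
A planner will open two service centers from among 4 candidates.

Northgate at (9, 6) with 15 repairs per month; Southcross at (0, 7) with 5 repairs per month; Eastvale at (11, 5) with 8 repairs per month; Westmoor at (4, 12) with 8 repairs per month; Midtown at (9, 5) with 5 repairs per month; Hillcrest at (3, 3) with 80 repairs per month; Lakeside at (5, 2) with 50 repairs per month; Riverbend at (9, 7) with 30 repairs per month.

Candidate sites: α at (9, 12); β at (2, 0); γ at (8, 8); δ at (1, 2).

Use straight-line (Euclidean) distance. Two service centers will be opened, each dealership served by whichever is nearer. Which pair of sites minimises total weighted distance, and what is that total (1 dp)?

Evaluate every pair (each demand assigned to the nearer of the two):
  {γ, δ}: total = 575.4
  {β, γ}: total = 640.6
  {α, δ}: total = 777.6
  {α, β}: total = 842.9
  {β, δ}: total = 1010.4
  {α, γ}: total = 1107.1
Best pair: {γ, δ} with total 575.4.

{γ, δ}, total 575.4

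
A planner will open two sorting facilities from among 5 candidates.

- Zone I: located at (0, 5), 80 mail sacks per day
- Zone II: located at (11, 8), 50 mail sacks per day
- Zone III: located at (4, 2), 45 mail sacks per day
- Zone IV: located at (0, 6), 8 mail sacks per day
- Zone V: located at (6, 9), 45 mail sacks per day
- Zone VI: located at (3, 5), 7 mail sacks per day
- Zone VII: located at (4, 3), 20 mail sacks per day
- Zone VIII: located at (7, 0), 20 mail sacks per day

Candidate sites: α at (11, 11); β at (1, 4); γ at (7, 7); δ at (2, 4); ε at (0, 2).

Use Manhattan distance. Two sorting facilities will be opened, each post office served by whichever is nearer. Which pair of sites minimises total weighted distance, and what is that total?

Evaluate every pair (each demand assigned to the nearer of the two):
  {β, γ}: total = 1035
  {γ, δ}: total = 1051
  {γ, ε}: total = 1119
  {α, δ}: total = 1171
  {α, β}: total = 1175
  {α, ε}: total = 1239
  {β, δ}: total = 1673
  {α, γ}: total = 1751
  {δ, ε}: total = 1761
  {β, ε}: total = 1795
Best pair: {β, γ} with total 1035.

{β, γ}, total 1035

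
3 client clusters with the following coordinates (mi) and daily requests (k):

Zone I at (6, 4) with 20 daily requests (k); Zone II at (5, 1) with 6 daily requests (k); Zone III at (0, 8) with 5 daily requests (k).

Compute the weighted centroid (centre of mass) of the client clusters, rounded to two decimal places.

(4.84, 4.06)

The minimiser of Σwᵢ‖p−pᵢ‖² is the weighted centroid p* = (Σwᵢpᵢ)/(Σwᵢ).
Σwᵢ = 31.
Σwᵢxᵢ = 20·6 + 6·5 + 5·0 = 150.
Σwᵢyᵢ = 20·4 + 6·1 + 5·8 = 126.
x* = 150/31 = 4.84, y* = 126/31 = 4.06.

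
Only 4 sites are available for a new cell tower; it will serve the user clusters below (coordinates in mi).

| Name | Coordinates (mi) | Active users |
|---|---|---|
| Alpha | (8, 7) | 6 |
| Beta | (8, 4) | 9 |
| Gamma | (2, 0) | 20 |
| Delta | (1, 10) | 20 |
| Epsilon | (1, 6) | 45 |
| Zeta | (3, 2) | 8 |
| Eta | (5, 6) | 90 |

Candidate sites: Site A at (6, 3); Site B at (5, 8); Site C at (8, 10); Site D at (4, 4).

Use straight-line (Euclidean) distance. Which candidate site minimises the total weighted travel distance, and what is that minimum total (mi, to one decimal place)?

Total weighted distance at each candidate:
  Site A (6, 3): total = 891.3
  Site B (5, 8): total = 756.1
  Site C (8, 10): total = 1333.5
  Site D (4, 4): total = 671.0
Minimum is at Site D with total 671.0 mi.

Site D, total 671.0 mi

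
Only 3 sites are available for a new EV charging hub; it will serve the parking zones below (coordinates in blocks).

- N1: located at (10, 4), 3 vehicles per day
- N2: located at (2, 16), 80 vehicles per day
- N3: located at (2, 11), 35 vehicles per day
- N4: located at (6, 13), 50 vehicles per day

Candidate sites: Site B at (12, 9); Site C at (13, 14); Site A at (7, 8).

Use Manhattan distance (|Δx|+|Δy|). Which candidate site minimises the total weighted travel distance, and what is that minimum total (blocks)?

Site A, total 1641 blocks

Total weighted distance at each candidate:
  Site B (12, 9): total = 2301
  Site C (13, 14): total = 1969
  Site A (7, 8): total = 1641
Minimum is at Site A with total 1641 blocks.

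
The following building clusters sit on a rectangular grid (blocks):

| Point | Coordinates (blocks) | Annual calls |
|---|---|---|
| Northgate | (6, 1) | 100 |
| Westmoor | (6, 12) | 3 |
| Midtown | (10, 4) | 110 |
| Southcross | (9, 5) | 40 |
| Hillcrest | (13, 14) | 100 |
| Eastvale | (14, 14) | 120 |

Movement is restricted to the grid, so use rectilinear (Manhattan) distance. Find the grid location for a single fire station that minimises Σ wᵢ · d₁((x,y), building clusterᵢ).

Manhattan distance separates: Σwᵢ(|x−xᵢ|+|y−yᵢ|) = Σwᵢ|x−xᵢ| + Σwᵢ|y−yᵢ|, so x and y are optimised independently as 1-D weighted medians.
Total weight W = 473; half = 236.5.
x-coordinate, sorted with cumulative weight:
  x=6 (Northgate, w=100) cum 100
  x=6 (Westmoor, w=3) cum 103
  x=9 (Southcross, w=40) cum 143
  x=10 (Midtown, w=110) cum 253  ← median
  x=13 (Hillcrest, w=100) cum 353
  x=14 (Eastvale, w=120) cum 473
⇒ x* = 10
y-coordinate, sorted with cumulative weight:
  y=1 (Northgate, w=100) cum 100
  y=4 (Midtown, w=110) cum 210
  y=5 (Southcross, w=40) cum 250  ← median
  y=12 (Westmoor, w=3) cum 253
  y=14 (Hillcrest, w=100) cum 353
  y=14 (Eastvale, w=120) cum 473
⇒ y* = 5

(10, 5)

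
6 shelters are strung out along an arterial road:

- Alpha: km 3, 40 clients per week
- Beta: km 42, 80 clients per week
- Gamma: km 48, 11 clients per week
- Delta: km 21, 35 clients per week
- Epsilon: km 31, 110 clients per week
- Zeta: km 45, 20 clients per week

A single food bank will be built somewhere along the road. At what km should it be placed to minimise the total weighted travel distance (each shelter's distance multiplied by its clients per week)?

x = 31

For a sum of weighted absolute distances on a line, the optimum is the weighted median (not the mean). Total weight W = 296; half-weight = 148.
Sort by position and accumulate weight:
  km 3 (Alpha, w=40) → cum 40
  km 21 (Delta, w=35) → cum 75
  km 31 (Epsilon, w=110) → cum 185  ≥ 148 → median here
  km 42 (Beta, w=80) → cum 265
  km 45 (Zeta, w=20) → cum 285
  km 48 (Gamma, w=11) → cum 296
Optimal location: km 31.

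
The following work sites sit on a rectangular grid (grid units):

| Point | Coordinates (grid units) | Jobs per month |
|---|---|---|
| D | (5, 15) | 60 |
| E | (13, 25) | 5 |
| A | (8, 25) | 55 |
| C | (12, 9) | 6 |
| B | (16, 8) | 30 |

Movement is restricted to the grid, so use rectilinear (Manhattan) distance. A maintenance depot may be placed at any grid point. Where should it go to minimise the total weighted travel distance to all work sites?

(8, 15)

Manhattan distance separates: Σwᵢ(|x−xᵢ|+|y−yᵢ|) = Σwᵢ|x−xᵢ| + Σwᵢ|y−yᵢ|, so x and y are optimised independently as 1-D weighted medians.
Total weight W = 156; half = 78.
x-coordinate, sorted with cumulative weight:
  x=5 (D, w=60) cum 60
  x=8 (A, w=55) cum 115  ← median
  x=12 (C, w=6) cum 121
  x=13 (E, w=5) cum 126
  x=16 (B, w=30) cum 156
⇒ x* = 8
y-coordinate, sorted with cumulative weight:
  y=8 (B, w=30) cum 30
  y=9 (C, w=6) cum 36
  y=15 (D, w=60) cum 96  ← median
  y=25 (E, w=5) cum 101
  y=25 (A, w=55) cum 156
⇒ y* = 15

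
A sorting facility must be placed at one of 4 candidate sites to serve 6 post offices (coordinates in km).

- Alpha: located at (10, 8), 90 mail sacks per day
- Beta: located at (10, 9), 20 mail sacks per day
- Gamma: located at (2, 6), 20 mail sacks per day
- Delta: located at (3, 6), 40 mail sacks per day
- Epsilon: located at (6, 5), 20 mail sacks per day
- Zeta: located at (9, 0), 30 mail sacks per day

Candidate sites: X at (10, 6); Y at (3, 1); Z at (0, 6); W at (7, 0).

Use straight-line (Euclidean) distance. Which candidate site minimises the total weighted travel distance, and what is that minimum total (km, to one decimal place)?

X, total 944.9 km

Total weighted distance at each candidate:
  X (10, 6): total = 944.9
  Y (3, 1): total = 1688.0
  Z (0, 6): total = 1732.8
  W (7, 0): total = 1565.3
Minimum is at X with total 944.9 km.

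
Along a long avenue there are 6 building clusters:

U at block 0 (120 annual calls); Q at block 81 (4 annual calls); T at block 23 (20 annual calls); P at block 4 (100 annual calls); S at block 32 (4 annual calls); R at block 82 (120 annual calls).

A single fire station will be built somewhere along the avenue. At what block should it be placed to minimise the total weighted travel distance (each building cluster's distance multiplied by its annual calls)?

For a sum of weighted absolute distances on a line, the optimum is the weighted median (not the mean). Total weight W = 368; half-weight = 184.
Sort by position and accumulate weight:
  block 0 (U, w=120) → cum 120
  block 4 (P, w=100) → cum 220  ≥ 184 → median here
  block 23 (T, w=20) → cum 240
  block 32 (S, w=4) → cum 244
  block 81 (Q, w=4) → cum 248
  block 82 (R, w=120) → cum 368
Optimal location: block 4.

x = 4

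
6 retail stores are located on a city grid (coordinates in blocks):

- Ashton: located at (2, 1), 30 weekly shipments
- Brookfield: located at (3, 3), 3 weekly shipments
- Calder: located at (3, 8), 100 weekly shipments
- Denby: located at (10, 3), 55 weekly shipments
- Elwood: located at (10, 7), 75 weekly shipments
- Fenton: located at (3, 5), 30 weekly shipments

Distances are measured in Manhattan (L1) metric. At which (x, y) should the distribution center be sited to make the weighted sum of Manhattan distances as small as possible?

(3, 7)

Manhattan distance separates: Σwᵢ(|x−xᵢ|+|y−yᵢ|) = Σwᵢ|x−xᵢ| + Σwᵢ|y−yᵢ|, so x and y are optimised independently as 1-D weighted medians.
Total weight W = 293; half = 146.5.
x-coordinate, sorted with cumulative weight:
  x=2 (Ashton, w=30) cum 30
  x=3 (Brookfield, w=3) cum 33
  x=3 (Calder, w=100) cum 133
  x=3 (Fenton, w=30) cum 163  ← median
  x=10 (Denby, w=55) cum 218
  x=10 (Elwood, w=75) cum 293
⇒ x* = 3
y-coordinate, sorted with cumulative weight:
  y=1 (Ashton, w=30) cum 30
  y=3 (Brookfield, w=3) cum 33
  y=3 (Denby, w=55) cum 88
  y=5 (Fenton, w=30) cum 118
  y=7 (Elwood, w=75) cum 193  ← median
  y=8 (Calder, w=100) cum 293
⇒ y* = 7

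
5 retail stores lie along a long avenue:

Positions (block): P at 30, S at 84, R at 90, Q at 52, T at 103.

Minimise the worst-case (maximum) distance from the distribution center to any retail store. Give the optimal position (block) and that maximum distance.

location 66.5, max distance 36.5

The 1-center on a line is the midpoint of the two extreme points: leftmost at 30, rightmost at 103.
Optimal location = (30 + 103)/2 = 66.5; maximum distance = (103 − 30)/2 = 36.5.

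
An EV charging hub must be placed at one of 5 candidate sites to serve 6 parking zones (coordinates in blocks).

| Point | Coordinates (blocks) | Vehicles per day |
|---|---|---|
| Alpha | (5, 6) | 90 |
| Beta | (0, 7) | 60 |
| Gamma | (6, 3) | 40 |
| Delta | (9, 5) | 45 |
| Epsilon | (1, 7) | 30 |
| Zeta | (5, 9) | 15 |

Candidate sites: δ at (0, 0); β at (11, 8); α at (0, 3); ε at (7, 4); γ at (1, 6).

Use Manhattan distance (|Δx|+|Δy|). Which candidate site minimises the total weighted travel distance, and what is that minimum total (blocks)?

γ, total 1340 blocks

Total weighted distance at each candidate:
  δ (0, 0): total = 2850
  β (11, 8): total = 2500
  α (0, 3): total = 2010
  ε (7, 4): total = 1550
  γ (1, 6): total = 1340
Minimum is at γ with total 1340 blocks.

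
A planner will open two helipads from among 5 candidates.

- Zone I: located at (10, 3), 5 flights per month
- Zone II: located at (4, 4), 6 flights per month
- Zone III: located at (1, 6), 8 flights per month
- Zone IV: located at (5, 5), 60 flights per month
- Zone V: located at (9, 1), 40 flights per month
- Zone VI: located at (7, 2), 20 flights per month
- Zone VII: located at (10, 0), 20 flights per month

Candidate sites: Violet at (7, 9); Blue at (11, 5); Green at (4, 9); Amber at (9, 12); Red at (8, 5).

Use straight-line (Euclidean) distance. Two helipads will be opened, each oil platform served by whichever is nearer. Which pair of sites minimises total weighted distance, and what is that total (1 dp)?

Evaluate every pair (each demand assigned to the nearer of the two):
  {Green, Red}: total = 588.7
  {Blue, Red}: total = 602.6
  {Violet, Red}: total = 608.4
  {Amber, Red}: total = 611.3
  {Blue, Green}: total = 703.4
  {Violet, Blue}: total = 749.0
  {Blue, Amber}: total = 874.5
  {Violet, Green}: total = 1004.5
  {Violet, Amber}: total = 1050.1
  {Green, Amber}: total = 1099.8
Best pair: {Green, Red} with total 588.7.

{Green, Red}, total 588.7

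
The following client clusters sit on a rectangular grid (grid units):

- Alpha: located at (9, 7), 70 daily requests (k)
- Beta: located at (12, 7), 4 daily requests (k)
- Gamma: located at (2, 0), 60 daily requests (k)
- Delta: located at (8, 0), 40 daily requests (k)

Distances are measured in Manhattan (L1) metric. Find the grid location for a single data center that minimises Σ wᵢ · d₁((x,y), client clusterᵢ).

Manhattan distance separates: Σwᵢ(|x−xᵢ|+|y−yᵢ|) = Σwᵢ|x−xᵢ| + Σwᵢ|y−yᵢ|, so x and y are optimised independently as 1-D weighted medians.
Total weight W = 174; half = 87.
x-coordinate, sorted with cumulative weight:
  x=2 (Gamma, w=60) cum 60
  x=8 (Delta, w=40) cum 100  ← median
  x=9 (Alpha, w=70) cum 170
  x=12 (Beta, w=4) cum 174
⇒ x* = 8
y-coordinate, sorted with cumulative weight:
  y=0 (Gamma, w=60) cum 60
  y=0 (Delta, w=40) cum 100  ← median
  y=7 (Alpha, w=70) cum 170
  y=7 (Beta, w=4) cum 174
⇒ y* = 0

(8, 0)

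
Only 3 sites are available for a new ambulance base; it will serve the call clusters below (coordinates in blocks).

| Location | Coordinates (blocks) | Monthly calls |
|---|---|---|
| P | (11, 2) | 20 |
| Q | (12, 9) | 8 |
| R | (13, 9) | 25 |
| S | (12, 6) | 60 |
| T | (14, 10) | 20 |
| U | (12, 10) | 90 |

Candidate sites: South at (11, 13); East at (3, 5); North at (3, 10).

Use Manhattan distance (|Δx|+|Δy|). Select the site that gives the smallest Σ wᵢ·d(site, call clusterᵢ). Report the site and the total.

Total weighted distance at each candidate:
  South (11, 13): total = 1370
  East (3, 5): total = 2854
  North (3, 10): total = 2485
Minimum is at South with total 1370 blocks.

South, total 1370 blocks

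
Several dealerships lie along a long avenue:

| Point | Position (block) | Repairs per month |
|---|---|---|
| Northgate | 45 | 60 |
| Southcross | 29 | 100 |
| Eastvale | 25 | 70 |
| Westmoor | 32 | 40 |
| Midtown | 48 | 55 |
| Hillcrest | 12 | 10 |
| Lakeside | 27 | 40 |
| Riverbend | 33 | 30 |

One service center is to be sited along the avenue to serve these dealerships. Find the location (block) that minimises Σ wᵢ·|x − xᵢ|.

x = 29

For a sum of weighted absolute distances on a line, the optimum is the weighted median (not the mean). Total weight W = 405; half-weight = 202.5.
Sort by position and accumulate weight:
  block 12 (Hillcrest, w=10) → cum 10
  block 25 (Eastvale, w=70) → cum 80
  block 27 (Lakeside, w=40) → cum 120
  block 29 (Southcross, w=100) → cum 220  ≥ 202.5 → median here
  block 32 (Westmoor, w=40) → cum 260
  block 33 (Riverbend, w=30) → cum 290
  block 45 (Northgate, w=60) → cum 350
  block 48 (Midtown, w=55) → cum 405
Optimal location: block 29.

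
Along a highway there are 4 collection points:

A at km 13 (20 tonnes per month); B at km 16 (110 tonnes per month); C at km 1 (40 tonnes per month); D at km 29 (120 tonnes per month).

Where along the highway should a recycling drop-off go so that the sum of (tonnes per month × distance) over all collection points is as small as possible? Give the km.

x = 16

For a sum of weighted absolute distances on a line, the optimum is the weighted median (not the mean). Total weight W = 290; half-weight = 145.
Sort by position and accumulate weight:
  km 1 (C, w=40) → cum 40
  km 13 (A, w=20) → cum 60
  km 16 (B, w=110) → cum 170  ≥ 145 → median here
  km 29 (D, w=120) → cum 290
Optimal location: km 16.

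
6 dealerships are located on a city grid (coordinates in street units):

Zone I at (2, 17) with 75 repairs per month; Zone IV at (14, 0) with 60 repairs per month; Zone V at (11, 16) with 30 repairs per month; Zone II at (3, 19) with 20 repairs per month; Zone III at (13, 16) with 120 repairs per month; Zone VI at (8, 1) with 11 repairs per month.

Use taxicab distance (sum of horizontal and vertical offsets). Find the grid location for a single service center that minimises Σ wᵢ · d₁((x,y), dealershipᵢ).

(13, 16)

Manhattan distance separates: Σwᵢ(|x−xᵢ|+|y−yᵢ|) = Σwᵢ|x−xᵢ| + Σwᵢ|y−yᵢ|, so x and y are optimised independently as 1-D weighted medians.
Total weight W = 316; half = 158.
x-coordinate, sorted with cumulative weight:
  x=2 (Zone I, w=75) cum 75
  x=3 (Zone II, w=20) cum 95
  x=8 (Zone VI, w=11) cum 106
  x=11 (Zone V, w=30) cum 136
  x=13 (Zone III, w=120) cum 256  ← median
  x=14 (Zone IV, w=60) cum 316
⇒ x* = 13
y-coordinate, sorted with cumulative weight:
  y=0 (Zone IV, w=60) cum 60
  y=1 (Zone VI, w=11) cum 71
  y=16 (Zone V, w=30) cum 101
  y=16 (Zone III, w=120) cum 221  ← median
  y=17 (Zone I, w=75) cum 296
  y=19 (Zone II, w=20) cum 316
⇒ y* = 16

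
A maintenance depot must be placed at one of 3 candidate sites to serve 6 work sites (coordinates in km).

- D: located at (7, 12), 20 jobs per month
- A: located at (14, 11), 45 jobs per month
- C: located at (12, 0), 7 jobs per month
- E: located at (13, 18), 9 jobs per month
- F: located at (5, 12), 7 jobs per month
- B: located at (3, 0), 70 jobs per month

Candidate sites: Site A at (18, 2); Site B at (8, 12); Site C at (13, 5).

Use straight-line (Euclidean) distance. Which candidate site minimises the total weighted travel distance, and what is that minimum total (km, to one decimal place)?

Total weighted distance at each candidate:
  Site A (18, 2): total = 2109.8
  Site B (8, 12): total = 1383.6
  Site C (13, 5): total = 1467.8
Minimum is at Site B with total 1383.6 km.

Site B, total 1383.6 km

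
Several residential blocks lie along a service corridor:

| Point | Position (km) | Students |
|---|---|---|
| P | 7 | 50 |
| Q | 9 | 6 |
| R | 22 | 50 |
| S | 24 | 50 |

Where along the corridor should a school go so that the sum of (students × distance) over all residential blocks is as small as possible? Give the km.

For a sum of weighted absolute distances on a line, the optimum is the weighted median (not the mean). Total weight W = 156; half-weight = 78.
Sort by position and accumulate weight:
  km 7 (P, w=50) → cum 50
  km 9 (Q, w=6) → cum 56
  km 22 (R, w=50) → cum 106  ≥ 78 → median here
  km 24 (S, w=50) → cum 156
Optimal location: km 22.

x = 22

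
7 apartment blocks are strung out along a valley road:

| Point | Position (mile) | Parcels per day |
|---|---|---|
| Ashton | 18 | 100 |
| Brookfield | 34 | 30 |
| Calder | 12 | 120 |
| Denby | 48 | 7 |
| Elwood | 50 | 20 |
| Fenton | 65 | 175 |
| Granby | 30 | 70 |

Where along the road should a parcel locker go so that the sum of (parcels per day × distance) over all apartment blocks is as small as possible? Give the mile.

For a sum of weighted absolute distances on a line, the optimum is the weighted median (not the mean). Total weight W = 522; half-weight = 261.
Sort by position and accumulate weight:
  mile 12 (Calder, w=120) → cum 120
  mile 18 (Ashton, w=100) → cum 220
  mile 30 (Granby, w=70) → cum 290  ≥ 261 → median here
  mile 34 (Brookfield, w=30) → cum 320
  mile 48 (Denby, w=7) → cum 327
  mile 50 (Elwood, w=20) → cum 347
  mile 65 (Fenton, w=175) → cum 522
Optimal location: mile 30.

x = 30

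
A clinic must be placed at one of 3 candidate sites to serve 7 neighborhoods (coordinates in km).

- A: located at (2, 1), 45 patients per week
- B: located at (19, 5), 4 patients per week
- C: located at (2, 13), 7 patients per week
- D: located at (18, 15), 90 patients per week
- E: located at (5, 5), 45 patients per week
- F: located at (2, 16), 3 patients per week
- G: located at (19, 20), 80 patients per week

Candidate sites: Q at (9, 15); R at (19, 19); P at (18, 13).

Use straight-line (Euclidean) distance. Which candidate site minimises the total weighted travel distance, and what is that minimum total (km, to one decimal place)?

Total weighted distance at each candidate:
  Q (9, 15): total = 3022.2
  R (19, 19): total = 2690.2
  P (18, 13): total = 2525.7
Minimum is at P with total 2525.7 km.

P, total 2525.7 km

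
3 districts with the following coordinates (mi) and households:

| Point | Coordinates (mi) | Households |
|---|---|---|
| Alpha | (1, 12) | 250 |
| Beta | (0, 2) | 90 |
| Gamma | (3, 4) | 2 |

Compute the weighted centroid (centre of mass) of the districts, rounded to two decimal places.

(0.75, 9.32)

The minimiser of Σwᵢ‖p−pᵢ‖² is the weighted centroid p* = (Σwᵢpᵢ)/(Σwᵢ).
Σwᵢ = 342.
Σwᵢxᵢ = 250·1 + 90·0 + 2·3 = 256.
Σwᵢyᵢ = 250·12 + 90·2 + 2·4 = 3188.
x* = 256/342 = 0.75, y* = 3188/342 = 9.32.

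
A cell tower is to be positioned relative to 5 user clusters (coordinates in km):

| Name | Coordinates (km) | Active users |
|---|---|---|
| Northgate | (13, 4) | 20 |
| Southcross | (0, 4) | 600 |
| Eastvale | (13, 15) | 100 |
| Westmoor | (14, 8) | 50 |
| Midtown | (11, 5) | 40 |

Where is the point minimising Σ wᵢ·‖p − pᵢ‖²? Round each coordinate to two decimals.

The minimiser of Σwᵢ‖p−pᵢ‖² is the weighted centroid p* = (Σwᵢpᵢ)/(Σwᵢ).
Σwᵢ = 810.
Σwᵢxᵢ = 20·13 + 600·0 + 100·13 + 50·14 + 40·11 = 2700.
Σwᵢyᵢ = 20·4 + 600·4 + 100·15 + 50·8 + 40·5 = 4580.
x* = 2700/810 = 3.33, y* = 4580/810 = 5.65.

(3.33, 5.65)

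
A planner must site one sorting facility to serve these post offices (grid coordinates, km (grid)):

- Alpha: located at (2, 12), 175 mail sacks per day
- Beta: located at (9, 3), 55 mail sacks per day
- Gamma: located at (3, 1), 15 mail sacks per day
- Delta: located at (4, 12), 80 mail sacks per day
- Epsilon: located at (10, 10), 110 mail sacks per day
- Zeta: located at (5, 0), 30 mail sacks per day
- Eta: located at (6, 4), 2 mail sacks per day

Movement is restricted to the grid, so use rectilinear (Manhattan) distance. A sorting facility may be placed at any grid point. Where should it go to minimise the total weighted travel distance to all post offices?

(4, 12)

Manhattan distance separates: Σwᵢ(|x−xᵢ|+|y−yᵢ|) = Σwᵢ|x−xᵢ| + Σwᵢ|y−yᵢ|, so x and y are optimised independently as 1-D weighted medians.
Total weight W = 467; half = 233.5.
x-coordinate, sorted with cumulative weight:
  x=2 (Alpha, w=175) cum 175
  x=3 (Gamma, w=15) cum 190
  x=4 (Delta, w=80) cum 270  ← median
  x=5 (Zeta, w=30) cum 300
  x=6 (Eta, w=2) cum 302
  x=9 (Beta, w=55) cum 357
  x=10 (Epsilon, w=110) cum 467
⇒ x* = 4
y-coordinate, sorted with cumulative weight:
  y=0 (Zeta, w=30) cum 30
  y=1 (Gamma, w=15) cum 45
  y=3 (Beta, w=55) cum 100
  y=4 (Eta, w=2) cum 102
  y=10 (Epsilon, w=110) cum 212
  y=12 (Alpha, w=175) cum 387  ← median
  y=12 (Delta, w=80) cum 467
⇒ y* = 12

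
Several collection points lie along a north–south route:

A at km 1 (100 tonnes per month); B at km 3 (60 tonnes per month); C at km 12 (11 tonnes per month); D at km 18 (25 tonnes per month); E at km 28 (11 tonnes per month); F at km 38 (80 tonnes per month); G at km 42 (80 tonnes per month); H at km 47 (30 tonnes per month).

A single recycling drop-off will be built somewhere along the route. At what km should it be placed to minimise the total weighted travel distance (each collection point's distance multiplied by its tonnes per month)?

x = 28

For a sum of weighted absolute distances on a line, the optimum is the weighted median (not the mean). Total weight W = 397; half-weight = 198.5.
Sort by position and accumulate weight:
  km 1 (A, w=100) → cum 100
  km 3 (B, w=60) → cum 160
  km 12 (C, w=11) → cum 171
  km 18 (D, w=25) → cum 196
  km 28 (E, w=11) → cum 207  ≥ 198.5 → median here
  km 38 (F, w=80) → cum 287
  km 42 (G, w=80) → cum 367
  km 47 (H, w=30) → cum 397
Optimal location: km 28.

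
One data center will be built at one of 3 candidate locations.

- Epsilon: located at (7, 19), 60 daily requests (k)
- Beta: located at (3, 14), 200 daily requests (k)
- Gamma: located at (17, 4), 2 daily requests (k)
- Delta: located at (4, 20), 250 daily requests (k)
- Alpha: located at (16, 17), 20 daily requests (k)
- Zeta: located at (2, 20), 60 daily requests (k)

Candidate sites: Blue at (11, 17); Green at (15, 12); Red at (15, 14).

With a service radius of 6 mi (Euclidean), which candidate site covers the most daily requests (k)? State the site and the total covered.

Coverage radius r = 6 mi; a point is covered iff (Δx)²+(Δy)² ≤ 6² = 36.
  Blue (11, 17): covers {Epsilon, Alpha} → 80
  Green (15, 12): covers {Alpha} → 20
  Red (15, 14): covers {Alpha} → 20
Maximum coverage at Blue: 80 daily requests (k).

Blue, covering 80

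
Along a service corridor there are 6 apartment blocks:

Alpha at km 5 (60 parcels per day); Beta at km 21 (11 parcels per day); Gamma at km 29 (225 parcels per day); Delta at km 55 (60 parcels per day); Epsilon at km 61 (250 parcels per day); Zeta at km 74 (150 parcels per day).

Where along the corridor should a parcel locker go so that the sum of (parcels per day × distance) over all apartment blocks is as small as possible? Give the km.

For a sum of weighted absolute distances on a line, the optimum is the weighted median (not the mean). Total weight W = 756; half-weight = 378.
Sort by position and accumulate weight:
  km 5 (Alpha, w=60) → cum 60
  km 21 (Beta, w=11) → cum 71
  km 29 (Gamma, w=225) → cum 296
  km 55 (Delta, w=60) → cum 356
  km 61 (Epsilon, w=250) → cum 606  ≥ 378 → median here
  km 74 (Zeta, w=150) → cum 756
Optimal location: km 61.

x = 61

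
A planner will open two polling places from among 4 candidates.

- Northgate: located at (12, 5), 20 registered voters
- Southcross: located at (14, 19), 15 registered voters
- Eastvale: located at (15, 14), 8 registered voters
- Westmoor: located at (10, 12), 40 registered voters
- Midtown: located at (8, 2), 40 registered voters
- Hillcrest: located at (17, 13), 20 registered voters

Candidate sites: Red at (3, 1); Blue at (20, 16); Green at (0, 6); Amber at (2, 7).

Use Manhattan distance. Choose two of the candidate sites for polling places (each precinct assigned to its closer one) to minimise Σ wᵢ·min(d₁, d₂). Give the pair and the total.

Evaluate every pair (each demand assigned to the nearer of the two):
  {Red, Blue}: total = 1371
  {Blue, Amber}: total = 1511
  {Blue, Green}: total = 1611
  {Red, Amber}: total = 1940
  {Green, Amber}: total = 2140
  {Red, Green}: total = 2209
Best pair: {Red, Blue} with total 1371.

{Red, Blue}, total 1371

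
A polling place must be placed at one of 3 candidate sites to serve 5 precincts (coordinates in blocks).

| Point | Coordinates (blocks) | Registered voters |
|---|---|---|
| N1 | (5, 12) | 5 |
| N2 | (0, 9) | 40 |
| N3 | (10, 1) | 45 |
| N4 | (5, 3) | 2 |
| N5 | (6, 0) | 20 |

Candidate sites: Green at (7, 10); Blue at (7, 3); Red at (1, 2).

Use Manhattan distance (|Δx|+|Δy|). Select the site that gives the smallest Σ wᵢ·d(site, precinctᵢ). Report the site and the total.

Total weighted distance at each candidate:
  Green (7, 10): total = 1118
  Blue (7, 3): total = 884
  Red (1, 2): total = 990
Minimum is at Blue with total 884 blocks.

Blue, total 884 blocks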